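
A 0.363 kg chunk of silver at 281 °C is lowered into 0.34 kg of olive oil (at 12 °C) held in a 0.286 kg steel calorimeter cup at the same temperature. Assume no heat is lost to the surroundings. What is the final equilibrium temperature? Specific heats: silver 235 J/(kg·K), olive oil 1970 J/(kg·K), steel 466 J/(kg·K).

T_f ≈ 37.8 °C

Net heat exchanged in the isolated system is zero:
0.363*235*(T − 281) + 0.34*1970*(T − 12) + 0.286*466*(T − 12) = 0
888.38 T = 33608
T = 33608/888.38 ≈ 37.83 °C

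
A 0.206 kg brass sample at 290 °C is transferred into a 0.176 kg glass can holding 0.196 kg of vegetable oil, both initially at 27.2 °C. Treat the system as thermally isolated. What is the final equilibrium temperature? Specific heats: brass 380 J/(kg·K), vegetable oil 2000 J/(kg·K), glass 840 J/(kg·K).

Let T be the final temperature. ΣQ_i = 0:
0.206*380*(T − 290) + 0.196*2000*(T − 27.2) + 0.176*840*(T − 27.2) = 0
618.12 T = 37385
T = 37385 / 618.12 = 60.5 °C

T_f ≈ 60.5 °C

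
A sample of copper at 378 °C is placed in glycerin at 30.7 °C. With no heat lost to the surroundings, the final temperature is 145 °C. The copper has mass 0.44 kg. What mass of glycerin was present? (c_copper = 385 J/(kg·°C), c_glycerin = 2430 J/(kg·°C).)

Taking heat into each body as positive, Σ m c ΔT = 0:
0.44·385·(145 − 378) + m·2430·(145 − 30.7) = 0
277749 m = 39470
m = 39470/277749 ≈ 0.1421 kg

m ≈ 0.142 kg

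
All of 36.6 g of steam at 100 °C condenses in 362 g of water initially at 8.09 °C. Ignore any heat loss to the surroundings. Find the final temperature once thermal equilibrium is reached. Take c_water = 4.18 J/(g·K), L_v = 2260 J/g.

T_f ≈ 66.2 °C

Net heat exchanged in the isolated system is zero:
condense steam: −36.6·2260 = −82716
  condensate cools 100→T: 36.6·4.18·(T − 100) = 152.99(T − 100)
  original water: 1513.2(T − 8.09)
1666.1 T = 82716 + 15299 + 12241 = 110256
T ≈ 66.17 °C (< 100 °C, so full condensation is consistent).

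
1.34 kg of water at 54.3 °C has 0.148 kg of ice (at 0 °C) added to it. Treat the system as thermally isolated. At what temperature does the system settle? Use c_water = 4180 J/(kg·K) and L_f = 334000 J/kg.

T_f ≈ 41.0 °C

Net heat exchanged in the isolated system is zero:
fusion: m_ice L_f = 0.148·334000 = 49432
  meltwater 0→T: 0.148·4180·T = 618.64 T
  water: 5601.2(T − 54.3)
6219.8 T = 304145 − 49432 = 254713
T ≈ 40.95 °C — above 0 °C, consistent with complete melting.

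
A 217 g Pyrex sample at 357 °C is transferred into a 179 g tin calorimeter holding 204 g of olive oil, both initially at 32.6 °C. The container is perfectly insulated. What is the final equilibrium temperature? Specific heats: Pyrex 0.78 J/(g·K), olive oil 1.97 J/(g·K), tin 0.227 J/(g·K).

T_f ≈ 122.4 °C

Setting the total heat transfer to zero:
217×0.78×(T − 357) + 204×1.97×(T − 32.6) + 179×0.227×(T − 32.6) = 0
169.26(T − 357) + 401.88(T − 32.6) + 40.63(T − 32.6) = 0
611.77 T = 74852
T ≈ 122.35 °C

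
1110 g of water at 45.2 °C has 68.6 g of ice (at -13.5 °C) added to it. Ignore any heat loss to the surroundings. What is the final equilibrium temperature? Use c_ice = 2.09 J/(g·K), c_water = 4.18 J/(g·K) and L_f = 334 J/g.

Net heat exchanged in the isolated system is zero:
warm ice to 0 °C: 68.6×2.09×(0 − (-13.5)) = 1935.5
  fusion: m_ice L_f = 68.6×334 = 22912
  meltwater 0→T: 68.6×4.18×T = 286.75 T
  water: 4639.8(T − 45.2)
4926.5 T = 209719 − 24848 = 184871
T ≈ 37.53 °C (positive, so assuming full melt was valid).

T_f ≈ 37.5 °C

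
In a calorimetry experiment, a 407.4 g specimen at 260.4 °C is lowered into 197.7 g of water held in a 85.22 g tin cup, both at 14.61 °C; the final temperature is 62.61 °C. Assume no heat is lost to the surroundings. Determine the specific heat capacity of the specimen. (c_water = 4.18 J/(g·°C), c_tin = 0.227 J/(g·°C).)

Energy conservation, ΣQ = 0:
407.4·c·(62.61 − 260.4) + 197.7·4.18·(62.61 − 14.61) + 85.22·0.227·(62.61 − 14.61) = 0
-80580 c = -40595
c = -40595/-80580 ≈ 0.5038 J/(g·°C)

c ≈ 0.504 J/(g·°C)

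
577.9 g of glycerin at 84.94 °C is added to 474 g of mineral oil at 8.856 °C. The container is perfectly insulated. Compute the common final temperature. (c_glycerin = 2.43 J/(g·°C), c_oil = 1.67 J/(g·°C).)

Heat lost by the glycerin equals heat gained by the oil:
577.9×2.43×(84.94 − T) = 474×1.67×(T − 8.856)
1404.3(84.94 − T) = 791.58(T − 8.856)
2195.9 T = 126291  ⇒  T ≈ 57.51 °C

T_f ≈ 57.5 °C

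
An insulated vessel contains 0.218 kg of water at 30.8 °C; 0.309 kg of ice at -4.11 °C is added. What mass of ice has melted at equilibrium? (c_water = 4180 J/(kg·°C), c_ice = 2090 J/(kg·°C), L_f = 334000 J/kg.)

Cooling the water to 0 °C releases 0.218×4180×30.8 = 28066 J.
Of that, 0.309×2090×4.11 = 2654.3 J goes to bring the ice to 0 °C, leaving 25412 J.
Fully melting the ice requires m_ice L_f = 0.309×334000 = 103206 J.
Since 25412 < 103206 J, not all the ice melts; equilibrium is at 0 °C.
m_melt = 25412 / L_f = 0.07608 kg.

m_melted ≈ 0.0761 kg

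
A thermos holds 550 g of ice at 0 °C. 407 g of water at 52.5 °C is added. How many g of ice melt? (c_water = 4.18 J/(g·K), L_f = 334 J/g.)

Water can give up m c ΔT = 407×4.18×52.5 = 89316 J before reaching 0 °C.
Fully melting the ice requires m_ice L_f = 550×334 = 183700 J.
That's not enough to melt it all — equilibrium is at 0 °C with ice remaining.
m_melted×334 = 89316  ⇒  m_melted ≈ 267.4 g.

m_melted ≈ 267 g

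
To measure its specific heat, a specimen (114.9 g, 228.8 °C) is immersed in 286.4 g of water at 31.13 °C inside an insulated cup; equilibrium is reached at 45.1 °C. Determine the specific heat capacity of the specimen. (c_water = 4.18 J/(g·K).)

c ≈ 0.792 J/(g·K)

Heat lost by the specimen = heat gained by the water:
114.9×c×(228.8 − 45.1) = 286.4×4.18×(45.1 − 31.13)
21107 c = 16724  ⇒  c ≈ 0.7923 J/(g·K)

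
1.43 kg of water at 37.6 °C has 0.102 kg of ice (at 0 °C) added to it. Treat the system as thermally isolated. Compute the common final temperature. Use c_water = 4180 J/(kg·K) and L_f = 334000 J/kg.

Setting the total heat transfer to zero:
latent heat to melt: 0.102·334000 = 34068; warm the meltwater: 426.36 T; water cools: 1.43·4180·(T − 37.6) = 5977.4(T − 37.6)
6403.8 T = 224750 − 34068 = 190682
T ≈ 29.78 °C. Since T > 0 °C, the all-ice-melts assumption holds.

T_f ≈ 29.8 °C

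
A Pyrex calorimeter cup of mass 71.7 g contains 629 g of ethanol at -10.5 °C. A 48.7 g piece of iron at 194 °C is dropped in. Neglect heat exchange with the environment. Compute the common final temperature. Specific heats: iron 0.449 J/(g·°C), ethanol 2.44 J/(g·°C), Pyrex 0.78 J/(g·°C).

T_f ≈ -7.7 °C

Conservation of energy gives ΣQ = 0:
48.7*0.449*(T − 194) + 629*2.44*(T − (-10.5)) + 71.7*0.78*(T − (-10.5)) = 0
21.87(T − 194) + 1534.8(T − (-10.5)) + 55.93(T − (-10.5)) = 0
1612.6 T = -12460
T ≈ -7.73 °C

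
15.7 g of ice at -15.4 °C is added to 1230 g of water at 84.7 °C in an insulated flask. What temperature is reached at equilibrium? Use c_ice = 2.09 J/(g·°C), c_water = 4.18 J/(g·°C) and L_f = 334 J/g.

T_f ≈ 82.5 °C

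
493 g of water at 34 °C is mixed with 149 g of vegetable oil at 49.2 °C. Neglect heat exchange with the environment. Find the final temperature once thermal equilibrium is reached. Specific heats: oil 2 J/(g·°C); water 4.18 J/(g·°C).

|Q_oil| = |Q_water|:
149*2*(49.2 − T) = 493*4.18*(T − 34)
298(49.2 − T) = 2060.7(T − 34)
2358.7 T = 84727  ⇒  T ≈ 35.92 °C

T_f ≈ 35.9 °C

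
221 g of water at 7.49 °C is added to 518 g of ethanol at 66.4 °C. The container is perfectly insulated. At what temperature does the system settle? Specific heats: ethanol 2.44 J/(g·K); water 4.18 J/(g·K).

T_f ≈ 41.5 °C

Heat lost by the ethanol equals heat gained by the water:
518·2.44·(66.4 − T) = 221·4.18·(T − 7.49)
1263.9(66.4 − T) = 923.78(T − 7.49)
2187.7 T = 90843  ⇒  T ≈ 41.52 °C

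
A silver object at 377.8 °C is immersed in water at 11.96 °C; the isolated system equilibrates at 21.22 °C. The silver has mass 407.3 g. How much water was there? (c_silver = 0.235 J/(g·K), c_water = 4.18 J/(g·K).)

m ≈ 882 g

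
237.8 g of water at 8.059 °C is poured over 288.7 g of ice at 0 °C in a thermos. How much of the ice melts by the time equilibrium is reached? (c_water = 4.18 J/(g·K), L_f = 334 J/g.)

m_melted ≈ 24 g

Water can give up m c ΔT = 237.8×4.18×8.059 = 8010.7 J before reaching 0 °C.
Fully melting the ice requires m_ice L_f = 288.7×334 = 96426 J.
8010.7 J < 96426 J, so only part of the ice melts and the system sits at 0 °C.
m_melted×334 = 8010.7  ⇒  m_melted ≈ 23.98 g.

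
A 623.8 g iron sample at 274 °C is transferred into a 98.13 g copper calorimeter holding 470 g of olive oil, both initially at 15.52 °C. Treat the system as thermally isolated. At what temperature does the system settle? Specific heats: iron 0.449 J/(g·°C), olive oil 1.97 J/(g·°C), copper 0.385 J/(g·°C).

T_f ≈ 73.7 °C

Energy conservation, ΣQ = 0:
623.8×0.449×(T − 274) + 470×1.97×(T − 15.52) + 98.13×0.385×(T − 15.52) = 0
280.09(T − 274) + 925.9(T − 15.52) + 37.78(T − 15.52) = 0
(280.09 + 925.9 + 37.78) T = 280.09×274 + 925.9×15.52 + 37.78×15.52
T ≈ 73.73 °C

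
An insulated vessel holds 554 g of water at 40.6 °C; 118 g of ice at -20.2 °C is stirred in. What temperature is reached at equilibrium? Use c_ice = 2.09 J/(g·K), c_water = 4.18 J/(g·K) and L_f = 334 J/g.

T_f ≈ 17.7 °C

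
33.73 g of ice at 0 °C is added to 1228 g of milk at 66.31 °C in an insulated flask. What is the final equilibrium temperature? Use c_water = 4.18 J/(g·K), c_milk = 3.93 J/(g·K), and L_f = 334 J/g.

Setting the total heat transfer to zero:
fusion: m_ice L_f = 33.73·334 = 11266
  meltwater 0→T: 33.73·4.18·T = 140.99 T
  milk: 4826(T − 66.31)
4967 T = 320015 − 11266 = 308749
T ≈ 62.16 °C. Since T > 0 °C, the all-ice-melts assumption holds.

T_f ≈ 62.2 °C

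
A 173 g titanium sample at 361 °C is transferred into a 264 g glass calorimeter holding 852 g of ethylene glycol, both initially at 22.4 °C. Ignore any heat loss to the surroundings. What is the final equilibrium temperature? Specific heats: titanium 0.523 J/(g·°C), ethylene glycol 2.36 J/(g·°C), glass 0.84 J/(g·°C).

T_f ≈ 35.6 °C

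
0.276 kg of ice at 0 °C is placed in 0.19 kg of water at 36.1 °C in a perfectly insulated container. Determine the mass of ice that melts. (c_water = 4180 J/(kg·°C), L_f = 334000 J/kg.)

Water can give up m c ΔT = 0.19·4180·36.1 = 28671 J before reaching 0 °C.
Melting all 0.276 kg of ice would need 0.276·334000 = 92184 J.
Since 28671 < 92184 J, not all the ice melts; equilibrium is at 0 °C.
m_melted·334000 = 28671  ⇒  m_melted ≈ 0.08584 kg.

m_melted ≈ 0.0858 kg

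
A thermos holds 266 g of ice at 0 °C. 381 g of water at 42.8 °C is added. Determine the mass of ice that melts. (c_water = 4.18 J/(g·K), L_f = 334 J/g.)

Heat available from the water dropping to 0 °C: 381×4.18×42.8 = 68162 J.
To melt every bit of ice: 266×334 = 88844 J.
Since 68162 < 88844 J, not all the ice melts; equilibrium is at 0 °C.
m_melted×334 = 68162  ⇒  m_melted ≈ 204.1 g.

m_melted ≈ 204 g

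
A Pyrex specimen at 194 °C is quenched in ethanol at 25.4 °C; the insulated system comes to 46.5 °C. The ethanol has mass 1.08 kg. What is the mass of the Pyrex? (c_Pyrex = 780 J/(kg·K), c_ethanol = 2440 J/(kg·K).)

m ≈ 0.483 kg

Setting the total heat transfer to zero:
m×780×(46.5 − 194) + 1.08×2440×(46.5 − 25.4) = 0
-115050 m = -55603
m = -55603/-115050 ≈ 0.4833 kg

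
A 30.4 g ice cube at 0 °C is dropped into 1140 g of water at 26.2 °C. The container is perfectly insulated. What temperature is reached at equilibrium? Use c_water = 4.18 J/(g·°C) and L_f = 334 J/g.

T_f ≈ 23.4 °C

Sum of m c ΔT and latent-heat terms is zero:
melt ice: 30.4·334 = 10154
  meltwater 0→T: 30.4·4.18·T = 127.07 T
  water: 4765.2(T − 26.2)
4892.3 T = 124848 − 10154 = 114695
T ≈ 23.44 °C (positive, so assuming full melt was valid).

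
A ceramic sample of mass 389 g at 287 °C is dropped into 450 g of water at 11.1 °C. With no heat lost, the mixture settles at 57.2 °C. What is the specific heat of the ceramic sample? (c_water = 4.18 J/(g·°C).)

c ≈ 0.97 J/(g·°C)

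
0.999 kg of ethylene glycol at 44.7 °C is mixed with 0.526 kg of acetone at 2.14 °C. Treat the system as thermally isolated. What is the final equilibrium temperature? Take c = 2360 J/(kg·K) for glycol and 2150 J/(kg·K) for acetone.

T_f ≈ 30.9 °C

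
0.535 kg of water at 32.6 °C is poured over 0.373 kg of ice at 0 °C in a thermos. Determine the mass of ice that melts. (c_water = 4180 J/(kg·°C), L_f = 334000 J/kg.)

Cooling the water to 0 °C releases 0.535·4180·32.6 = 72903 J.
Melting all 0.373 kg of ice would need 0.373·334000 = 124582 J.
72903 J < 124582 J, so only part of the ice melts and the system sits at 0 °C.
m_melt = 72903 / L_f = 0.2183 kg.

m_melted ≈ 0.218 kg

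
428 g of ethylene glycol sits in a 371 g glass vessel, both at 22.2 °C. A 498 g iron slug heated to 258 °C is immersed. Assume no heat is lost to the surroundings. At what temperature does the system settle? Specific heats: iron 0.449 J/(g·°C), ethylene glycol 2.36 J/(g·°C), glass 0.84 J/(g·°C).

T_f ≈ 56.3 °C

Setting the total heat transfer to zero:
498×0.449×(T − 258) + 428×2.36×(T − 22.2) + 371×0.84×(T − 22.2) = 0
223.6(T − 258) + 1010.1(T − 22.2) + 311.64(T − 22.2) = 0
1545.3 T = 87032
T = 87032 / 1545.3 = 56.3 °C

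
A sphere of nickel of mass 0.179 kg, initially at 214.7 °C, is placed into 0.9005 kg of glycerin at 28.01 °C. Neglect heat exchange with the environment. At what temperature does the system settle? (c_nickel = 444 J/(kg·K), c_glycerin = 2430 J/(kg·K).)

T_f ≈ 34.6 °C

With ΣQ=0 the equilibrium temperature is the m·c-weighted mean:
T_f = (79.48·214.7 + 2188.2·28.01) / (79.48 + 2188.2)
    = 78355 / 2267.7 ≈ 34.55 °C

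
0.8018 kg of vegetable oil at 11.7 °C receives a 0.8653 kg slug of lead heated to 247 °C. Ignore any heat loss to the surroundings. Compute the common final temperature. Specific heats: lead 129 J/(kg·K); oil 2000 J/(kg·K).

Taking heat into each body as positive, Σ m c ΔT = 0:
0.8653*129*(T − 247) + 0.8018*2000*(T − 11.7) = 0
111.62(T − 247) + 1603.6(T − 11.7) = 0
(111.62 + 1603.6) T = 111.62*247 + 1603.6*11.7
T = 46333 / 1715.2 = 27 °C

T_f ≈ 27.0 °C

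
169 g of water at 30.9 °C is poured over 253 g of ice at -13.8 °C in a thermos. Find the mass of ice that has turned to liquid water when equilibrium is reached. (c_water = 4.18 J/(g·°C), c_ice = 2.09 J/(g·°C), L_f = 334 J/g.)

m_melted ≈ 43.5 g

Cooling the water to 0 °C releases 169×4.18×30.9 = 21828 J.
Of that, 253×2.09×13.8 = 7297 J goes to bring the ice to 0 °C, leaving 14531 J.
Melting all 253 g of ice would need 253×334 = 84502 J.
14531 J < 84502 J, so only part of the ice melts and the system sits at 0 °C.
m_melt = 14531 / L_f = 43.51 g.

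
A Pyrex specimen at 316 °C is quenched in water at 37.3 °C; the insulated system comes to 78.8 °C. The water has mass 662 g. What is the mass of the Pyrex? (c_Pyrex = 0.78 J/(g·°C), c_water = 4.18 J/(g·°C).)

Net heat exchanged in the isolated system is zero:
m×0.78×(78.8 − 316) + 662×4.18×(78.8 − 37.3) = 0
-185.02 m = -114837
m = -114837/-185.02 ≈ 620.7 g

m ≈ 621 g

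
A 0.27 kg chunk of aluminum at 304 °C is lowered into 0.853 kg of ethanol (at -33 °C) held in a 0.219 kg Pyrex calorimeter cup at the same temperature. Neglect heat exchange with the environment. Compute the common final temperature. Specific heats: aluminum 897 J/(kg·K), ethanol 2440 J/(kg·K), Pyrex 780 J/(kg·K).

T_f ≈ -0.3 °C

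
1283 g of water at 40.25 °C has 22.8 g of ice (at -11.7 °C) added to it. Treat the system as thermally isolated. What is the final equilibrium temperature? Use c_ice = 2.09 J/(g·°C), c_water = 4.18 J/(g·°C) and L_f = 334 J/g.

T_f ≈ 38.0 °C

Let T be the final temperature. ΣQ_i = 0:
warm ice to 0 °C: 22.8·2.09·(0 − (-11.7)) = 557.53
  melt ice: 22.8·334 = 7615.2
  warm the meltwater: 95.3 T
  water: 5362.9(T − 40.25)
5458.2 T = 215858 − 8172.7 = 207686
T ≈ 38.05 °C (positive, so assuming full melt was valid).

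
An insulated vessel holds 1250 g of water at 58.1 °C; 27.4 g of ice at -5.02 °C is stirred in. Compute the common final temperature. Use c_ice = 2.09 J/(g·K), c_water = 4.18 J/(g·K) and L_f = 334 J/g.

Taking heat into each body as positive, Σ m c ΔT = 0:
ice -5.02→0 °C: 27.4×2.09×5.02 = 287.48
  latent heat to melt: 27.4×334 = 9151.6
  meltwater 0→T: 27.4×4.18×T = 114.53 T
  water: 5225(T − 58.1)
5339.5 T = 303572 − 9439.1 = 294133
T ≈ 55.09 °C — above 0 °C, consistent with complete melting.

T_f ≈ 55.1 °C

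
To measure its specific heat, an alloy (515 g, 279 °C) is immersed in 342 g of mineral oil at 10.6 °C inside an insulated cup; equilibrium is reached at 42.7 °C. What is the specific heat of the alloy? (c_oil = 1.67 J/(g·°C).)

Net heat exchanged in the isolated system is zero:
515·c·(42.7 − 279) + 342·1.67·(42.7 − 10.6) = 0
-121694 c = -18334
c = -18334/-121694 ≈ 0.1507 J/(g·°C)

c ≈ 0.151 J/(g·°C)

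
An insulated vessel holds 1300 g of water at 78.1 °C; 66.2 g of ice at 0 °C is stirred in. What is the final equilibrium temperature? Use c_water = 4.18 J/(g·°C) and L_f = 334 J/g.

T_f ≈ 70.4 °C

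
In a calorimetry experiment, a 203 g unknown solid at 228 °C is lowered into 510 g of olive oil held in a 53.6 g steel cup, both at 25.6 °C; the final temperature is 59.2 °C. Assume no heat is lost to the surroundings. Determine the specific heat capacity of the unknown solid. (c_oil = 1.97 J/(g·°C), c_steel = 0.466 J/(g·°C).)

c ≈ 1.01 J/(g·°C)

Conservation of energy gives ΣQ = 0:
203×c×(59.2 − 228) + 510×1.97×(59.2 − 25.6) + 53.6×0.466×(59.2 − 25.6) = 0
-34266 c = -34597
c = -34597/-34266 ≈ 1.01 J/(g·°C)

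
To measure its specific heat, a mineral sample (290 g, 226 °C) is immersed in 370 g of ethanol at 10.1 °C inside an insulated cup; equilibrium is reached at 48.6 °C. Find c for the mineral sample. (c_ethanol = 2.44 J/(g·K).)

m_s c (T_s − T_f) = m_ethanol c_ethanol (T_f − T_0):
290·c·(226 − 48.6) = 370·2.44·(48.6 − 10.1)
51446 c = 34758  ⇒  c ≈ 0.6756 J/(g·K)

c ≈ 0.676 J/(g·K)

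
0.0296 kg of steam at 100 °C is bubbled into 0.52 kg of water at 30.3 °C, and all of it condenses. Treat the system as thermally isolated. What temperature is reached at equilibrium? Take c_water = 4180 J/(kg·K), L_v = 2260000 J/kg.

T_f ≈ 63.2 °C

Sum of m c ΔT and latent-heat terms is zero:
condense steam: −0.0296×2260000 = −66896
  condensed water 100 °C→T: 123.73(T − 100)
  water warms: 0.52×4180×(T − 30.3) = 2173.6(T − 30.3)
2297.3 T = 66896 + 12373 + 65860 = 145129
T ≈ 63.17 °C, under the boiling point, so the assumption holds.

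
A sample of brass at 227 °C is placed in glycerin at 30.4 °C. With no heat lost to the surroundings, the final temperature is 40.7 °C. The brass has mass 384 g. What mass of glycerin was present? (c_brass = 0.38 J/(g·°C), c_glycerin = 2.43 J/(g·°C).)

m ≈ 1090 g

Energy conservation, ΣQ = 0:
384×0.38×(40.7 − 227) + m×2.43×(40.7 − 30.4) = 0
25.03 m = 27185
m = 27185/25.03 ≈ 1086 g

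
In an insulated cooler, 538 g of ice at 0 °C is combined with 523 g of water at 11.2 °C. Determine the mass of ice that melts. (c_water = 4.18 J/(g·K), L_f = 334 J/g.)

m_melted ≈ 73.3 g

Heat available from the water dropping to 0 °C: 523·4.18·11.2 = 24485 J.
Fully melting the ice requires m_ice L_f = 538·334 = 179692 J.
24485 J < 179692 J, so only part of the ice melts and the system sits at 0 °C.
m_melted·334 = 24485  ⇒  m_melted ≈ 73.31 g.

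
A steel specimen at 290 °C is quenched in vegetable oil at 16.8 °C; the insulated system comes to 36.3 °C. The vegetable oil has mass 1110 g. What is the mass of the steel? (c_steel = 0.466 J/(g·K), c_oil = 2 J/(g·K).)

m ≈ 366 g

Heat gained plus heat lost sum to zero:
m·0.466·(36.3 − 290) + 1110·2·(36.3 − 16.8) = 0
-118.22 m = -43290
m = -43290/-118.22 ≈ 366.2 g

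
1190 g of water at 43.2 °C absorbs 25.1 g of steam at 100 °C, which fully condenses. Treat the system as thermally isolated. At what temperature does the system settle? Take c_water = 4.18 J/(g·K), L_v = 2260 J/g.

T_f ≈ 55.5 °C

Heat gained plus heat lost sum to zero:
latent heat released on condensation: 25.1·2260 = 56726
  condensed water 100 °C→T: 104.92(T − 100)
  original water: 4974.2(T − 43.2)
5079.1 T = 56726 + 10492 + 214885 = 282103
T ≈ 55.54 °C — below 100 °C, confirming all the steam condensed.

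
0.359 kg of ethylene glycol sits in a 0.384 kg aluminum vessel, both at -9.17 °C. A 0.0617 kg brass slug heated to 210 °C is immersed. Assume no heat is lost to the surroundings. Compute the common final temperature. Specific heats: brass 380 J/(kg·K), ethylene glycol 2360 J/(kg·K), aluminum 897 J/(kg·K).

T_f ≈ -4.9 °C

Let T be the final temperature. ΣQ_i = 0:
0.0617*380*(T − 210) + 0.359*2360*(T − (-9.17)) + 0.384*897*(T − (-9.17)) = 0
23.45(T − 210) + 847.24(T − (-9.17)) + 344.45(T − (-9.17)) = 0
1215.1 T = -6004.1
T = -6004.1/1215.1 ≈ -4.94 °C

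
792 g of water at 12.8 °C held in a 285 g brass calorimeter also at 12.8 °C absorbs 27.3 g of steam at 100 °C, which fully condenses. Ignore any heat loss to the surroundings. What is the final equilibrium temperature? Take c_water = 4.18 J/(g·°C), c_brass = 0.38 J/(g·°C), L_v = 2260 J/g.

Energy balance with sensible and latent terms:
latent heat released on condensation: 27.3·2260 = 61698
  condensate cools 100→T: 27.3·4.18·(T − 100) = 114.11(T − 100)
  water warms: 792·4.18·(T − 12.8) = 3310.6(T − 12.8)
  cup: 108.3(T − 12.8)
3533 T = 61698 + 11411 + 43761 = 116871
T ≈ 33.08 °C, under the boiling point, so the assumption holds.

T_f ≈ 33.1 °C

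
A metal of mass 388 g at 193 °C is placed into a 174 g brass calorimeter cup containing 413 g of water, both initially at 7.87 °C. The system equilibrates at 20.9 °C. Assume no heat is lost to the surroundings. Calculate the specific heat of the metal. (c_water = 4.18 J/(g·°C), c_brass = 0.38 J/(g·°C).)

Setting the total heat transfer to zero:
388·c·(20.9 − 193) + 413·4.18·(20.9 − 7.87) + 174·0.38·(20.9 − 7.87) = 0
-66775 c = -23356
c = -23356/-66775 ≈ 0.3498 J/(g·°C)

c ≈ 0.35 J/(g·°C)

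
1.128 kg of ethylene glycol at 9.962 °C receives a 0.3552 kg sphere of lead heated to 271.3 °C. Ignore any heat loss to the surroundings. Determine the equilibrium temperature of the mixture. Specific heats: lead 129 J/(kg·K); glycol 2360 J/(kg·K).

T_f ≈ 14.4 °C

Let T be the final temperature. ΣQ_i = 0:
0.3552·129·(T − 271.3) + 1.128·2360·(T − 9.962) = 0
(45.82 + 2662.1) T = 45.82·271.3 + 2662.1·9.962
T ≈ 14.38 °C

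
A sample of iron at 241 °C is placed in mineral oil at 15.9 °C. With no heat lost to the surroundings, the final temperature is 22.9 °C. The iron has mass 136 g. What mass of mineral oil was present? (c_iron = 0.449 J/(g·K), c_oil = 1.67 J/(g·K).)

|Q_iron| = |Q_oil|:
136·0.449·(241 − 22.9) = m·1.67·(22.9 − 15.9)
11.69 m = 13318  ⇒  m ≈ 1139 g

m ≈ 1140 g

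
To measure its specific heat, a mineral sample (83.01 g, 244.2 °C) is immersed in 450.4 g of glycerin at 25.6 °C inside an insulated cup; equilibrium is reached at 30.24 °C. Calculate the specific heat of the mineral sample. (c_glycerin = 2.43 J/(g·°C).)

c ≈ 0.286 J/(g·°C)

Heat lost by the mineral sample = heat gained by the glycerin:
83.01×c×(244.2 − 30.24) = 450.4×2.43×(30.24 − 25.6)
17761 c = 5078.4  ⇒  c ≈ 0.2859 J/(g·°C)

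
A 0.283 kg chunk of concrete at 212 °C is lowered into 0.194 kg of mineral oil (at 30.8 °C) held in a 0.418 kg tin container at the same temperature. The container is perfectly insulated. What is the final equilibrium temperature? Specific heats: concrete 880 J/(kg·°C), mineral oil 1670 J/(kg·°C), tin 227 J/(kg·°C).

Taking heat into each body as positive, Σ m c ΔT = 0:
0.283·880·(T − 212) + 0.194·1670·(T − 30.8) + 0.418·227·(T − 30.8) = 0
249.04(T − 212) + 323.98(T − 30.8) + 94.89(T − 30.8) = 0
(249.04 + 323.98 + 94.89) T = 249.04·212 + 323.98·30.8 + 94.89·30.8
T = 65698/667.91 ≈ 98.36 °C

T_f ≈ 98.4 °C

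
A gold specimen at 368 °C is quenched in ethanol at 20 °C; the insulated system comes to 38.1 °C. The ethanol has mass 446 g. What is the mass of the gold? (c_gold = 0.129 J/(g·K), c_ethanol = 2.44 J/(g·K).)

|Q_gold| = |Q_ethanol|:
m·0.129·(368 − 38.1) = 446·2.44·(38.1 − 20)
42.56 m = 19697  ⇒  m ≈ 462.8 g

m ≈ 463 g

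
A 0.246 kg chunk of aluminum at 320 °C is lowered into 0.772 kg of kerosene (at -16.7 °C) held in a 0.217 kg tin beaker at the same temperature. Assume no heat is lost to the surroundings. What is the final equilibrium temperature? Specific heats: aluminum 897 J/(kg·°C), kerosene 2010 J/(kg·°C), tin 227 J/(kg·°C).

T_f is the heat-capacity-weighted average of the initial temperatures:
T_f = (220.66×320 + 1551.7×(-16.7) + 49.26×(-16.7)) / (220.66 + 1551.7 + 49.26)
    = 43875 / 1821.6 ≈ 24.09 °C

T_f ≈ 24.1 °C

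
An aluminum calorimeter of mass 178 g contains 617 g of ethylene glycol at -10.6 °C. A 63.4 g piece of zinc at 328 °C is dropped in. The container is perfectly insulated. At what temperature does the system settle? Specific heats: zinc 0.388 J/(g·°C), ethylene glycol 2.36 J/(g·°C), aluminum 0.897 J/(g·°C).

T_f ≈ -5.5 °C

With ΣQ=0 the equilibrium temperature is the m·c-weighted mean:
T_f = (24.6×328 + 1456.1×(-10.6) + 159.67×(-10.6)) / (24.6 + 1456.1 + 159.67)
    = -9058.8 / 1640.4 ≈ -5.52 °C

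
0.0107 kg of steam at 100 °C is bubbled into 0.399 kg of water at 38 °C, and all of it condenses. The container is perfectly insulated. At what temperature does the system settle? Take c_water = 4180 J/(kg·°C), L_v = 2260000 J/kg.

Net heat exchanged in the isolated system is zero:
latent heat released on condensation: 0.0107×2260000 = 24182
  condensed water 100 °C→T: 44.73(T − 100)
  original water: 1667.8(T − 38)
1712.5 T = 24182 + 4472.6 + 63377 = 92032
T ≈ 53.74 °C, under the boiling point, so the assumption holds.

T_f ≈ 53.7 °C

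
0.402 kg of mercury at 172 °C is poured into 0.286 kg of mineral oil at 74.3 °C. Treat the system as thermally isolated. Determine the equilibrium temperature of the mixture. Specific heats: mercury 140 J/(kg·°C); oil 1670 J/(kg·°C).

T_f ≈ 84.6 °C

Heat lost by the mercury equals heat gained by the oil:
0.402×140×(172 − T) = 0.286×1670×(T − 74.3)
56.28(172 − T) = 477.62(T − 74.3)
533.9 T = 45167  ⇒  T ≈ 84.60 °C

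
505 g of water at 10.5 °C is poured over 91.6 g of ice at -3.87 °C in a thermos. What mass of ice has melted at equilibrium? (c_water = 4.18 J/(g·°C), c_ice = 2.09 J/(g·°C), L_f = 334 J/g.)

Heat available from the water dropping to 0 °C: 505·4.18·10.5 = 22164 J.
Warming the ice to 0 °C takes 91.6·2.09·3.87 = 740.89 J, leaving 21424 J for melting.
Fully melting the ice requires m_ice L_f = 91.6·334 = 30594 J.
That's not enough to melt it all — equilibrium is at 0 °C with ice remaining.
Mass melted = 21424/334 ≈ 64.14 g.

m_melted ≈ 64.1 g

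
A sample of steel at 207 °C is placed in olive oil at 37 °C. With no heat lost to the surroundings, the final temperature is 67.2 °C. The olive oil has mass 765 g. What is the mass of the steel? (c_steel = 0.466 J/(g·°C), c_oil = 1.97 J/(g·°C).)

m ≈ 699 g

Heat gained plus heat lost sum to zero:
m·0.466·(67.2 − 207) + 765·1.97·(67.2 − 37) = 0
-65.15 m = -45513
m = -45513/-65.15 ≈ 698.6 g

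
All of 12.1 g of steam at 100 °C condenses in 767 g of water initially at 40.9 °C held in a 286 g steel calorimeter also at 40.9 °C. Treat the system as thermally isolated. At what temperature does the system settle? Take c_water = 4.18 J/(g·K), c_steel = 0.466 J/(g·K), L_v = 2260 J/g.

Setting the total heat transfer to zero:
latent heat released on condensation: 12.1×2260 = 27346; condensed water 100 °C→T: 50.58(T − 100); original water: 3206.1(T − 40.9); steel cup: 286×0.466×(T − 40.9) = 133.28(T − 40.9)
3389.9 T = 27346 + 5057.8 + 136579 = 168983
T ≈ 49.85 °C — below 100 °C, confirming all the steam condensed.

T_f ≈ 49.8 °C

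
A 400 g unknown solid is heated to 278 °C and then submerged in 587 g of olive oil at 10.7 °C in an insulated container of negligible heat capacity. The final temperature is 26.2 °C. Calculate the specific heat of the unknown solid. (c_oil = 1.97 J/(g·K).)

c ≈ 0.178 J/(g·K)

m_s c (T_s − T_f) = m_oil c_oil (T_f − T_0):
400·c·(278 − 26.2) = 587·1.97·(26.2 − 10.7)
100720 c = 17924  ⇒  c ≈ 0.178 J/(g·K)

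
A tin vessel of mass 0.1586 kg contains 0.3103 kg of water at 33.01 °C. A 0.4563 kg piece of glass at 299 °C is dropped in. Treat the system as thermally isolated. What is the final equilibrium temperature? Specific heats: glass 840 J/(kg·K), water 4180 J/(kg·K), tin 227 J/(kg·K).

Taking heat into each body as positive, Σ m c ΔT = 0:
0.4563*840*(T − 299) + 0.3103*4180*(T − 33.01) + 0.1586*227*(T − 33.01) = 0
383.29(T − 299) + 1297.1(T − 33.01) + 36(T − 33.01) = 0
1716.3 T = 158608
T ≈ 92.41 °C

T_f ≈ 92.4 °C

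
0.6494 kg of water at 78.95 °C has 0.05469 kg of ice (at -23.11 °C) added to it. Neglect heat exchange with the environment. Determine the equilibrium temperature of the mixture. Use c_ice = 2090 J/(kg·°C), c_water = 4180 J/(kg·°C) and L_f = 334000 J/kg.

T_f ≈ 65.7 °C

Setting the total heat transfer to zero:
warm ice to 0 °C: 0.05469·2090·(0 − (-23.11)) = 2641.5; melt ice: 0.05469·334000 = 18266; warm the meltwater: 228.6 T; water cools: 0.6494·4180·(T − 78.95) = 2714.5(T − 78.95)
2943.1 T = 214309 − 20908 = 193401
T ≈ 65.71 °C (positive, so assuming full melt was valid).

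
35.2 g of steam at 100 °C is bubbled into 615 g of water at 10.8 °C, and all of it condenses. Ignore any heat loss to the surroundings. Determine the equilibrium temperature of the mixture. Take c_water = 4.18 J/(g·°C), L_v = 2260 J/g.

T_f ≈ 44.9 °C

Energy conservation, ΣQ = 0:
latent heat released on condensation: 35.2·2260 = 79552; condensate cools 100→T: 35.2·4.18·(T − 100) = 147.14(T − 100); water warms: 615·4.18·(T − 10.8) = 2570.7(T − 10.8)
2717.8 T = 79552 + 14714 + 27764 = 122029
T ≈ 44.90 °C — below 100 °C, confirming all the steam condensed.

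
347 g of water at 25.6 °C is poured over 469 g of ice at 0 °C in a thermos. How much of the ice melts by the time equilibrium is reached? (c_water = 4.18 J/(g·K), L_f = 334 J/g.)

Water can give up m c ΔT = 347×4.18×25.6 = 37132 J before reaching 0 °C.
Fully melting the ice requires m_ice L_f = 469×334 = 156646 J.
37132 J < 156646 J, so only part of the ice melts and the system sits at 0 °C.
Mass melted = 37132/334 ≈ 111.2 g.

m_melted ≈ 111 g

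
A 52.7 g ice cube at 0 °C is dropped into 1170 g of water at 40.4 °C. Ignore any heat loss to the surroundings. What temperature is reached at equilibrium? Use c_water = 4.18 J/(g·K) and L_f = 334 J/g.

Taking heat into each body as positive, Σ m c ΔT = 0:
fusion: m_ice L_f = 52.7·334 = 17602; warm the meltwater: 220.29 T; water: 4890.6(T − 40.4)
5110.9 T = 197580 − 17602 = 179978
T ≈ 35.21 °C. Since T > 0 °C, the all-ice-melts assumption holds.

T_f ≈ 35.2 °C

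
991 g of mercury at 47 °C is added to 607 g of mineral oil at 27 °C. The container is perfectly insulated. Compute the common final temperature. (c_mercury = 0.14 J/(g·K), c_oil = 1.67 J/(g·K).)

T_f ≈ 29.4 °C

Energy conservation, ΣQ = 0:
991·0.14·(T − 47) + 607·1.67·(T − 27) = 0
138.74(T − 47) + 1013.7(T − 27) = 0
1152.4 T = 33890
T = 33890/1152.4 ≈ 29.41 °C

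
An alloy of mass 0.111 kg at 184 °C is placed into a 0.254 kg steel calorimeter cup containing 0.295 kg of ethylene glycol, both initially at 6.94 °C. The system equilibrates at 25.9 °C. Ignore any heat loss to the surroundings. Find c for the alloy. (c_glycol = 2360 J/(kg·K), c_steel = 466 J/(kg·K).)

Net heat exchanged in the isolated system is zero:
0.111×c×(25.9 − 184) + 0.295×2360×(25.9 − 6.94) + 0.254×466×(25.9 − 6.94) = 0
-17.55 c = -15444
c = -15444/-17.55 ≈ 880.1 J/(kg·K)

c ≈ 880 J/(kg·K)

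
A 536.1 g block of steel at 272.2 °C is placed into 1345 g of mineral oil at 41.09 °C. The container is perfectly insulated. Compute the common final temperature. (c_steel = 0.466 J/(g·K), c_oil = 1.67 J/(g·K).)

T_f ≈ 64.2 °C

Set heat shed by the hot body equal to heat absorbed by the cold body:
536.1*0.466*(272.2 − T) = 1345*1.67*(T − 41.09)
249.82(272.2 − T) = 2246.2(T − 41.09)
2496 T = 160296  ⇒  T ≈ 64.22 °C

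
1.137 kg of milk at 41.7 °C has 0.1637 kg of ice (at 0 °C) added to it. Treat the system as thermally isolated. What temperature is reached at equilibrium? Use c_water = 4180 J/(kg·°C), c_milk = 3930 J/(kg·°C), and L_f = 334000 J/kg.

T_f ≈ 25.6 °C

Setting the total heat transfer to zero:
fusion: m_ice L_f = 0.1637·334000 = 54676
  warm the meltwater: 684.27 T
  milk cools: 1.137·3930·(T − 41.7) = 4468.4(T − 41.7)
5152.7 T = 186333 − 54676 = 131657
T ≈ 25.55 °C (positive, so assuming full melt was valid).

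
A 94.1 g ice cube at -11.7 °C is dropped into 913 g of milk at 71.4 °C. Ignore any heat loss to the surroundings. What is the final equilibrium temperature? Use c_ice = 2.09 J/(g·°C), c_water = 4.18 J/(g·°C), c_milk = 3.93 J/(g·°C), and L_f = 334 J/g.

T_f ≈ 55.9 °C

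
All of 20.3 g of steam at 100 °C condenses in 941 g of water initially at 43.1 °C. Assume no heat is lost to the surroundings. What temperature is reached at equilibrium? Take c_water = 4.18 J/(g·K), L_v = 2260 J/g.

T_f ≈ 55.7 °C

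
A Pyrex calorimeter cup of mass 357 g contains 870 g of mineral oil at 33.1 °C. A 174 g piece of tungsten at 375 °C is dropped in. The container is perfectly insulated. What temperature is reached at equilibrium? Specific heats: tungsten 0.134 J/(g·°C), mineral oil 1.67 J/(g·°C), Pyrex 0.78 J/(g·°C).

T_f ≈ 37.6 °C

With ΣQ=0 the equilibrium temperature is the m·c-weighted mean:
T_f = (23.32*375 + 1452.9*33.1 + 278.46*33.1) / (23.32 + 1452.9 + 278.46)
    = 66052 / 1754.7 ≈ 37.64 °C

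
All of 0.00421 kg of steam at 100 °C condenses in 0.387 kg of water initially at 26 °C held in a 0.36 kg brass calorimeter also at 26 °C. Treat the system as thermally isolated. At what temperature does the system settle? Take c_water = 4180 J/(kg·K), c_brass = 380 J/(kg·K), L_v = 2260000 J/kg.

T_f ≈ 32.1 °C

Setting the total heat transfer to zero:
condense steam: −0.00421×2260000 = −9514.6; condensed water 100 °C→T: 17.6(T − 100); water warms: 0.387×4180×(T − 26) = 1617.7(T − 26); brass cup: 0.36×380×(T − 26) = 136.8(T − 26)
1772.1 T = 9514.6 + 1759.8 + 45616 = 56890
T ≈ 32.10 °C — below 100 °C, confirming all the steam condensed.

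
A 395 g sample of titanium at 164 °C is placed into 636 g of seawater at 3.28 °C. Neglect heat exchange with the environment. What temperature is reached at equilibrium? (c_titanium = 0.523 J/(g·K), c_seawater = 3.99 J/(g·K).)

T_f ≈ 15.4 °C

With ΣQ=0 the equilibrium temperature is the m·c-weighted mean:
T_f = (206.59*164 + 2537.6*3.28) / (206.59 + 2537.6)
    = 42203 / 2744.2 ≈ 15.38 °C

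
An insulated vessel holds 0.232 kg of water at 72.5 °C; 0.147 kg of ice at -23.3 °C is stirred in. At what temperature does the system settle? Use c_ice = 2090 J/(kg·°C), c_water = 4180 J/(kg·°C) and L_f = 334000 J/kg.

Sum of m c ΔT and latent-heat terms is zero:
ice -23.3→0 °C: 0.147·2090·23.3 = 7158.5; fusion: m_ice L_f = 0.147·334000 = 49098; meltwater 0→T: 0.147·4180·T = 614.46 T; water cools: 0.232·4180·(T − 72.5) = 969.76(T − 72.5)
1584.2 T = 70308 − 56256 = 14051
T ≈ 8.87 °C — above 0 °C, consistent with complete melting.

T_f ≈ 8.9 °C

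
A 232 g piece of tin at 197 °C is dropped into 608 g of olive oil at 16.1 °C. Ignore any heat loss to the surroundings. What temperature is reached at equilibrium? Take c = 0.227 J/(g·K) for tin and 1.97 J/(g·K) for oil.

T_f ≈ 23.7 °C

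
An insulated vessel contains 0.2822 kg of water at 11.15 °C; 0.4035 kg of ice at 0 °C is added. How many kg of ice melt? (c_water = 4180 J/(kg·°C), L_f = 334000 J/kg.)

m_melted ≈ 0.0394 kg

Water can give up m c ΔT = 0.2822·4180·11.15 = 13152 J before reaching 0 °C.
Fully melting the ice requires m_ice L_f = 0.4035·334000 = 134769 J.
13152 J < 134769 J, so only part of the ice melts and the system sits at 0 °C.
m_melted·334000 = 13152  ⇒  m_melted ≈ 0.03938 kg.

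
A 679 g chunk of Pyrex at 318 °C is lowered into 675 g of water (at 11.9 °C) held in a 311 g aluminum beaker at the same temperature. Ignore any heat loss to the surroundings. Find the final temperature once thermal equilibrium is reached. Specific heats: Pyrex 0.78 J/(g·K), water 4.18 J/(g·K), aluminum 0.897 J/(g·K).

With ΣQ=0 the equilibrium temperature is the m·c-weighted mean:
T_f = (529.62×318 + 2821.5×11.9 + 278.97×11.9) / (529.62 + 2821.5 + 278.97)
    = 205315 / 3630.1 ≈ 56.56 °C

T_f ≈ 56.6 °C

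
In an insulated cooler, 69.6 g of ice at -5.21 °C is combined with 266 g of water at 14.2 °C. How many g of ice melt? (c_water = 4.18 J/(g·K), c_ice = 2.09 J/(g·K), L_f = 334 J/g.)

Heat available from the water dropping to 0 °C: 266×4.18×14.2 = 15789 J.
Of that, 69.6×2.09×5.21 = 757.87 J goes to bring the ice to 0 °C, leaving 15031 J.
Melting all 69.6 g of ice would need 69.6×334 = 23246 J.
15031 J < 23246 J, so only part of the ice melts and the system sits at 0 °C.
Mass melted = 15031/334 ≈ 45 g.

m_melted ≈ 45 g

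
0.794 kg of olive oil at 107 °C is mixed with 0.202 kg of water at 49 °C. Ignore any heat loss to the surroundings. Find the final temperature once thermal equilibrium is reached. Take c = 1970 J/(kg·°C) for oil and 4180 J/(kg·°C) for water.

T_f ≈ 86.7 °C

Let T be the final temperature. ΣQ_i = 0:
0.794*1970*(T − 107) + 0.202*4180*(T − 49) = 0
1564.2(T − 107) + 844.36(T − 49) = 0
(1564.2 + 844.36) T = 1564.2*107 + 844.36*49
T = 208741 / 2408.5 = 86.7 °C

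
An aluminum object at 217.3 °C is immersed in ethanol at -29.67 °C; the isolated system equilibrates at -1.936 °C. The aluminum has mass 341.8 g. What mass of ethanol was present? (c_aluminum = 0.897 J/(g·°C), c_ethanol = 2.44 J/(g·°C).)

Heat lost by the aluminum = heat gained by the ethanol:
341.8·0.897·(217.3 − -1.936) = m·2.44·(-1.936 − (-29.67))
67.67 m = 67217  ⇒  m ≈ 993.3 g

m ≈ 993 g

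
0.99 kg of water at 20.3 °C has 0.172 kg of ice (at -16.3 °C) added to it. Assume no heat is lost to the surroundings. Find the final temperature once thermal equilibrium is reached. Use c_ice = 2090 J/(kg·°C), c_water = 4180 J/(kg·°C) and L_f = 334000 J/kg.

T_f ≈ 4.3 °C

Net heat exchanged in the isolated system is zero:
warm ice to 0 °C: 0.172×2090×(0 − (-16.3)) = 5859.5
  fusion: m_ice L_f = 0.172×334000 = 57448
  meltwater 0→T: 0.172×4180×T = 718.96 T
  water: 4138.2(T − 20.3)
4857.2 T = 84005 − 63308 = 20698
T ≈ 4.26 °C — above 0 °C, consistent with complete melting.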